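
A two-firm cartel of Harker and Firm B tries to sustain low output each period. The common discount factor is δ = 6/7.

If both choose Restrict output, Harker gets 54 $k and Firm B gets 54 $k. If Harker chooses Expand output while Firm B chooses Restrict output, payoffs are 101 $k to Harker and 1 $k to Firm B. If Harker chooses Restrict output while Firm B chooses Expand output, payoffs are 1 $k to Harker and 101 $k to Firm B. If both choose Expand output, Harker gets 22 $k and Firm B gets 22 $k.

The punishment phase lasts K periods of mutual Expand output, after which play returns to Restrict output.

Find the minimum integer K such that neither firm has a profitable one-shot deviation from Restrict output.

Need Σ_{k=1}^{K} δ^k ≥ (101−54)/(54−22) = 1.4688 at δ = 6/7.
At K = 1 the sum is 0.8571 < 1.4688; at K = 2 it is 1.5918 ≥ 1.4688.
So the minimum punishment length is K = 2.

2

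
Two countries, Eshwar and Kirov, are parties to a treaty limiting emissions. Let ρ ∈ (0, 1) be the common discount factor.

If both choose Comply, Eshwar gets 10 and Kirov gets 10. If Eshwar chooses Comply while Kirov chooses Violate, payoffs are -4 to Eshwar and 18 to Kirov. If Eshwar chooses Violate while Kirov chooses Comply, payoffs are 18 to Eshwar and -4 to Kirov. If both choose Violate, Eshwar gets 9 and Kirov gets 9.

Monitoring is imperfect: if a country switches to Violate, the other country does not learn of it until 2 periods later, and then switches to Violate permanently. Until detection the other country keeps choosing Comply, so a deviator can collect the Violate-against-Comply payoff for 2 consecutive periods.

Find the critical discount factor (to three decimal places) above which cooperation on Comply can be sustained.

0.943

A deviator earns 18 for 2 periods, then 9 forever; cooperating earns 10 forever. Multiplying the IC by (1−ρ):
10 ≥ 18(1−ρ^2) + 9ρ^2, so 9·ρ^2 ≥ 8 and ρ^2 ≥ 8/9.
ρ ≥ (8/9)^(1/2) ≈ 0.943.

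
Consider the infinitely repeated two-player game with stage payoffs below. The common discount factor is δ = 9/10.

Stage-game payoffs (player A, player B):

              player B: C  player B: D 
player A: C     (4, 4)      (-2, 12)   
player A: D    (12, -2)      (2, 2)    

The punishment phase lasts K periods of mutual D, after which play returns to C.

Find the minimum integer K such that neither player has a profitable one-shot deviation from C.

IC: δ(1−δ^K)/(1−δ) ≥ (12−4)/(4−2) = 4.
With δ = 9/10: need 1 − δ^K ≥ 4·(1−9/10)/(9/10), i.e. δ^K ≤ 0.5556.
Since (9/10)^5 = 0.5905 and (9/10)^6 = 0.5314, the smallest such K is 6.

6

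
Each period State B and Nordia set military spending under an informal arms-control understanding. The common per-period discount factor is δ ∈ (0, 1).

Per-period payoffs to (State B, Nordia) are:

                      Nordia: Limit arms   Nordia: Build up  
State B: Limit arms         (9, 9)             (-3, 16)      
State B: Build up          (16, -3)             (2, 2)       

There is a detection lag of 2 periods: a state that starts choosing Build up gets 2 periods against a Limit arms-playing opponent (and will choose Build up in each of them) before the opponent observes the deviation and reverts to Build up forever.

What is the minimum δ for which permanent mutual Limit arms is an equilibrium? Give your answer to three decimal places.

Deviating for the 2 undetected periods gains 16−9 = 7 per period over cooperation, then loses 9−2 = 7 per period forever once punishment starts.
Gain: 7(1 + δ + … + δ^1); loss: 7·δ^2/(1−δ).
No profitable deviation ⇔ 7(1−δ^2) ≤ 7·δ^2, i.e. δ^2 ≥ 7/(7+7) = 1/2.
Hence δ ≥ (1/2)^(1/2) ≈ 0.707.

0.707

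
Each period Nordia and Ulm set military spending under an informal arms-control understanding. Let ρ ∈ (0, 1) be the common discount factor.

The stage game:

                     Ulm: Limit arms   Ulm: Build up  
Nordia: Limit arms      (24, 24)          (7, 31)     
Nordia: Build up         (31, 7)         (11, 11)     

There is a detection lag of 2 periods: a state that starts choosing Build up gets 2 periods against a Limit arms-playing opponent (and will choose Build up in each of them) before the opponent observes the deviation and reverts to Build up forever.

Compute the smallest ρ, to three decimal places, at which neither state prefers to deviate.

0.592

A deviator earns 31 for 2 periods, then 11 forever; cooperating earns 24 forever. Multiplying the IC by (1−ρ):
24 ≥ 31(1−ρ^2) + 11ρ^2, so 20·ρ^2 ≥ 7 and ρ^2 ≥ 7/20.
ρ ≥ (7/20)^(1/2) ≈ 0.592.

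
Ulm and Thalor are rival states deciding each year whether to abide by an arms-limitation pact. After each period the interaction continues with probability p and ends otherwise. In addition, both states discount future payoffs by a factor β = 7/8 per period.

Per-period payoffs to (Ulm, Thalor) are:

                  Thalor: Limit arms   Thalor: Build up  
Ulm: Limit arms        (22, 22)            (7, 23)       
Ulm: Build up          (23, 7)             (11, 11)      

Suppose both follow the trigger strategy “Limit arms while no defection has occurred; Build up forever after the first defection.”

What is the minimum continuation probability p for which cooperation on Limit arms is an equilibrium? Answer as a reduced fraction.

2/21

Expected continuation weight on next period's payoff is β·p = 7/8·p, which plays the role of the discount factor.
Cooperation requires 7/8·p ≥ (23−22)/(23−11) = 1/12, hence p ≥ 2/21.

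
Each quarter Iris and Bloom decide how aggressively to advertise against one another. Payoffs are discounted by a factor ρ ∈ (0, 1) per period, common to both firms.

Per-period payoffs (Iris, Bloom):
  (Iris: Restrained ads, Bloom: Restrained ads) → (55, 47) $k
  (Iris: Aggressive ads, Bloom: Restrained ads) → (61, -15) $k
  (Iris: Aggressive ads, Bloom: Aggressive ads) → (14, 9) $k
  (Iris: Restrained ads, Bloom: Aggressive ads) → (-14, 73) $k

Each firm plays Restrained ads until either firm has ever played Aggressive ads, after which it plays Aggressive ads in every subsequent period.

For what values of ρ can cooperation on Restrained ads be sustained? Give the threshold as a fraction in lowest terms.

13/32

For Iris: deviation gain 61−55 = 6, per-period punishment loss 55−14 = 41. IC gives ρ ≥ 6/47.
For Bloom: gain 26, loss 38 per period, so ρ ≥ 26/64 = 13/32.
The tighter constraint is Bloom's, so cooperation needs ρ ≥ 13/32.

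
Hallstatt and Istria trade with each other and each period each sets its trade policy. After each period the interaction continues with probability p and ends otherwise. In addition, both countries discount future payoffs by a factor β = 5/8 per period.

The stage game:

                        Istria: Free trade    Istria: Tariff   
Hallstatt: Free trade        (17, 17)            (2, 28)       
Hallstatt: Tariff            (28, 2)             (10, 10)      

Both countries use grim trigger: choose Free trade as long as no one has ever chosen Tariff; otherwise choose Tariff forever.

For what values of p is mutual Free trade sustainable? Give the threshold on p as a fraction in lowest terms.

With continuation probability p and discount β, the effective per-period discount factor is βp.
Grim-trigger IC: βp ≥ (28−17)/(28−10) = 11/18.
So p ≥ (11/18)/(5/8) = 44/45.

44/45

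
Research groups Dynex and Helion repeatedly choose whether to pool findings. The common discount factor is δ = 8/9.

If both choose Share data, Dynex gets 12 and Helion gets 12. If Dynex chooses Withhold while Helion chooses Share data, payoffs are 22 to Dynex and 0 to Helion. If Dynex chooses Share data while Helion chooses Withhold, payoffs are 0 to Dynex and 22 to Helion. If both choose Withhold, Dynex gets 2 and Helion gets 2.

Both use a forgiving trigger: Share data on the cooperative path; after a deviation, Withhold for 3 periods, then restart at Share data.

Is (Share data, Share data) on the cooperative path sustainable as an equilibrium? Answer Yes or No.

Comparing payoff streams over the 4 periods until play realigns: cooperate → 12(1+δ+…+δ^3); deviate → 22 + 2(δ+…+δ^3).
Cooperation is sustained iff (12−2)(δ+…+δ^3) ≥ 22−12.
δ+…+δ^3 = 8/9·(1−(8/9)^3)/(1−8/9) = 2.3813, and (22−12)/(12−2) = 1.0000.
2.3813 ≥ 1.0000, so cooperation is sustainable.

Yes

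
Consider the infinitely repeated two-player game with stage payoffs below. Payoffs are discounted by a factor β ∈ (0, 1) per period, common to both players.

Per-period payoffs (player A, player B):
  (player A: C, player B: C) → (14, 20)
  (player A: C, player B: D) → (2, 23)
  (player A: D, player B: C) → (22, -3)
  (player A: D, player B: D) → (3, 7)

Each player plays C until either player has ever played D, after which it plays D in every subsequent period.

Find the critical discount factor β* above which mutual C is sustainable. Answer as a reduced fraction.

player A: cooperation gives 14 each period; deviation gives 22 once then 3 forever.
  14/(1−β) ≥ 22 + 3β/(1−β) ⇒ β ≥ 8/19.
player B: cooperation gives 20 each period; deviation gives 23 once then 7 forever.
  β ≥ 3/16.
Both must hold, so the binding constraint is player A's: β ≥ 8/19.

8/19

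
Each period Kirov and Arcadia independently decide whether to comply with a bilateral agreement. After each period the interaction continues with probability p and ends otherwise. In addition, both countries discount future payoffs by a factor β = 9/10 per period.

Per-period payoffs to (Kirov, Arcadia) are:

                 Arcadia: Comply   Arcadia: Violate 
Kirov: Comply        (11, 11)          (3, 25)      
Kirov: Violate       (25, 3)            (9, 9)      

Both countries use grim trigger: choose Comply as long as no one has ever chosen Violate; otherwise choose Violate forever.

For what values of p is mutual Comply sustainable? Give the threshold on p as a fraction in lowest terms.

Expected continuation weight on next period's payoff is β·p = 9/10·p, which plays the role of the discount factor.
Cooperation requires 9/10·p ≥ (25−11)/(25−9) = 7/8, hence p ≥ 35/36.

35/36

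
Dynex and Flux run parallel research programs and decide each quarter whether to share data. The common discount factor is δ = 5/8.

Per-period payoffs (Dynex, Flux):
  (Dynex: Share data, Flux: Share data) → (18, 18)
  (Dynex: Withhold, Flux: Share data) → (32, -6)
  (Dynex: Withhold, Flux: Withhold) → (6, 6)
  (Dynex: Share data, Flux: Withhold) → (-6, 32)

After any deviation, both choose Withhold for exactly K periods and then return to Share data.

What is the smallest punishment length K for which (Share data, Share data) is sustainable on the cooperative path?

3

IC: δ(1−δ^K)/(1−δ) ≥ (32−18)/(18−6) = 7/6.
With δ = 5/8: need 1 − δ^K ≥ 7/6·(1−5/8)/(5/8), i.e. δ^K ≤ 0.3000.
Since (5/8)^2 = 0.3906 and (5/8)^3 = 0.2441, the smallest such K is 3.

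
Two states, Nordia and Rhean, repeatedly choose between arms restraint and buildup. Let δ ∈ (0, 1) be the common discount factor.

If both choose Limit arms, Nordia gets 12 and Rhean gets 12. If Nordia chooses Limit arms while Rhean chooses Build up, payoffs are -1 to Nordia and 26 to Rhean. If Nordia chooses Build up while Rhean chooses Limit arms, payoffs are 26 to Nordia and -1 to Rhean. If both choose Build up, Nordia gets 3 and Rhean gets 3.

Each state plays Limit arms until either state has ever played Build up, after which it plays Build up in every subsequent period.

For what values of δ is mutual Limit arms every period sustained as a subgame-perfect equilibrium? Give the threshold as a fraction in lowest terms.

One-period gain from deviating is 26 − 12 = 14. The loss is 12 − 3 = 9 in every subsequent period, with present value 9·δ/(1−δ).
Deviation is unprofitable when 9·δ/(1−δ) ≥ 14, i.e. δ/(1−δ) ≥ 14/9.
Equivalently δ ≥ 14/(14+9) = 14/23.

14/23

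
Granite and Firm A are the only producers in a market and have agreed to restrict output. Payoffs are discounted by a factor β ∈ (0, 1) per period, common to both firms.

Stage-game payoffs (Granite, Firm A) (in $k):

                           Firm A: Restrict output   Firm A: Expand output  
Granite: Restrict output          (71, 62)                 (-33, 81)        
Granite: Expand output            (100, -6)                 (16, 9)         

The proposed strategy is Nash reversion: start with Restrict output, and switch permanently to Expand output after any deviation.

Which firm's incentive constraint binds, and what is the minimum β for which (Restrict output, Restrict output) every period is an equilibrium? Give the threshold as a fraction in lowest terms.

Granite; β ≥ 29/84

Granite: cooperation gives 71 each period; deviation gives 100 once then 16 forever.
  71/(1−β) ≥ 100 + 16β/(1−β) ⇒ β ≥ 29/84.
Firm A: cooperation gives 62 each period; deviation gives 81 once then 9 forever.
  β ≥ 19/72.
Both must hold, so the binding constraint is Granite's: β ≥ 29/84.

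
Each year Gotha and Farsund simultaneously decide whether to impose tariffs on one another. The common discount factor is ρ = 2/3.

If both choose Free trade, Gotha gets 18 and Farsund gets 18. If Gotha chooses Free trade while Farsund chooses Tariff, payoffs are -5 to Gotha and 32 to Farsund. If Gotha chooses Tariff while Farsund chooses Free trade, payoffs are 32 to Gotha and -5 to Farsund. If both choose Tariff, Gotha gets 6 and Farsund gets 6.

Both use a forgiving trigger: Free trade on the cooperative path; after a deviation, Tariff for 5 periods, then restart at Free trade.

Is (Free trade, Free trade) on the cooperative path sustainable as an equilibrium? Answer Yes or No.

A one-shot deviation gives 32 now, then 6 for 5 periods, then back to 18.
Gain from deviating: (32−18) today; loss: (18−6) in each of the next 5 periods.
No-deviation condition: (18−6)(ρ+…+ρ^5) ≥ 32−18, i.e. ρ+…+ρ^5 ≥ 7/6.
At ρ = 2/3: ρ+…+ρ^5 = 1.7366 ≥ 1.1667.
So cooperation is sustainable.

Yes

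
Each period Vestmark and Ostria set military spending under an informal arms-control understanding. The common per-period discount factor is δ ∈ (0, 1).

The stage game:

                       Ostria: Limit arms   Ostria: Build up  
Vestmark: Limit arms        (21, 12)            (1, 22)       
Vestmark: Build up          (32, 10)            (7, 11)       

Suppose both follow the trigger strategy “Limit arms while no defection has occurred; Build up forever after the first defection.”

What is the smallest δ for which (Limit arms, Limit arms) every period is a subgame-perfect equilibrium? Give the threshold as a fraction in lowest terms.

10/11

Vestmark: cooperation gives 21 each period; deviation gives 32 once then 7 forever.
  21/(1−δ) ≥ 32 + 7δ/(1−δ) ⇒ δ ≥ 11/25.
Ostria: cooperation gives 12 each period; deviation gives 22 once then 11 forever.
  δ ≥ 10/11.
Both must hold, so the binding constraint is Ostria's: δ ≥ 10/11.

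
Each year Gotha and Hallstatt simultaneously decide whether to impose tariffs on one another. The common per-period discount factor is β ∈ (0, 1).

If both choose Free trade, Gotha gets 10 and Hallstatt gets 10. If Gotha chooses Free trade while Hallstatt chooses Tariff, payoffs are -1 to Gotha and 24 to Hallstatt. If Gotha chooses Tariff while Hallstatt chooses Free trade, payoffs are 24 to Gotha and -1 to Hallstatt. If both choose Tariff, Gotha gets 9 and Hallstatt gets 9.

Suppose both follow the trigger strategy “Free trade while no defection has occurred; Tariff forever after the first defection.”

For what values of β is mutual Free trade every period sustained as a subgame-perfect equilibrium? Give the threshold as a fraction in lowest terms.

One-period gain from deviating is 24 − 10 = 14. The loss is 10 − 9 = 1 in every subsequent period, with present value 1·β/(1−β).
Deviation is unprofitable when 1·β/(1−β) ≥ 14, i.e. β/(1−β) ≥ 14.
Equivalently β ≥ 14/(14+1) = 14/15.

14/15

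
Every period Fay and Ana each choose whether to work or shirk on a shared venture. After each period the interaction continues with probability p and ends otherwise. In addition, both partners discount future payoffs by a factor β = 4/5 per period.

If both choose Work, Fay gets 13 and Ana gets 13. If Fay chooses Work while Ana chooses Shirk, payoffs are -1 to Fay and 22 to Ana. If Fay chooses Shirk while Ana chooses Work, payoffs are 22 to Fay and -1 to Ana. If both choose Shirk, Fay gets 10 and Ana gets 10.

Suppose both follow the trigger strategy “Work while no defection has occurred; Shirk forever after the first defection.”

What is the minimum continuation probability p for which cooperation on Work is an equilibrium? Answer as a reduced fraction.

Expected continuation weight on next period's payoff is β·p = 4/5·p, which plays the role of the discount factor.
Cooperation requires 4/5·p ≥ (22−13)/(22−10) = 3/4, hence p ≥ 15/16.

15/16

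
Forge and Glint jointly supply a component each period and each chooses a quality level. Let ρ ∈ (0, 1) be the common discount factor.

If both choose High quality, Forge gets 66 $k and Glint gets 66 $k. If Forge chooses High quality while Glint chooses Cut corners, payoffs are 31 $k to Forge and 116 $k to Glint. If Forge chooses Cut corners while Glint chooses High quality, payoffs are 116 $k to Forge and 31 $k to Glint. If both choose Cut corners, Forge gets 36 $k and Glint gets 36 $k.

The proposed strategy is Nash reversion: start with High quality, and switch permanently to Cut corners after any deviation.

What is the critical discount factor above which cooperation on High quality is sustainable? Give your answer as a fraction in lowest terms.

5/8

Cooperation forever yields 66 each period: 66/(1−ρ).
Deviating yields 116 once, then 36 forever: 116 + 36ρ/(1−ρ).
No profitable deviation requires 66/(1−ρ) ≥ 116 + 36ρ/(1−ρ).
Multiplying by (1−ρ): 66 ≥ 116(1−ρ) + 36ρ = 116 − 80ρ.
So 80ρ ≥ 50, i.e. ρ ≥ 50/80 = 5/8.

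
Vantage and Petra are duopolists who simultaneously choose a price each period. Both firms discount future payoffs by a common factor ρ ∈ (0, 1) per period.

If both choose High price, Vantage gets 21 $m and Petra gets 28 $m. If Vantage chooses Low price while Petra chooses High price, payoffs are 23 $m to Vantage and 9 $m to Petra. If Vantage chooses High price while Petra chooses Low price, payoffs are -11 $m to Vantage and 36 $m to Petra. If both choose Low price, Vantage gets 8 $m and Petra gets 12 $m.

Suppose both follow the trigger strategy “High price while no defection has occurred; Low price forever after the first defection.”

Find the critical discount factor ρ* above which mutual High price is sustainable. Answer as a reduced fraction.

1/3

For Vantage: deviation gain 23−21 = 2, per-period punishment loss 21−8 = 13. IC gives ρ ≥ 2/15.
For Petra: gain 8, loss 16 per period, so ρ ≥ 8/24 = 1/3.
The tighter constraint is Petra's, so cooperation needs ρ ≥ 1/3.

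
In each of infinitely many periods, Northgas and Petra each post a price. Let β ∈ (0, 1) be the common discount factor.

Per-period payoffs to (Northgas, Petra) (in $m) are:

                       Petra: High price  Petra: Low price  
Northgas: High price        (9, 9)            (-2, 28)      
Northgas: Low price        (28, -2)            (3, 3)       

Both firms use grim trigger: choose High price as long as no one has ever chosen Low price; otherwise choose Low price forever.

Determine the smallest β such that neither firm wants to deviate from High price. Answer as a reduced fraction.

Under grim trigger the critical discount factor is (T−C)/(T−P) with T = 28, C = 9, P = 3.
β* = (28−9)/(28−3) = 19/25.

19/25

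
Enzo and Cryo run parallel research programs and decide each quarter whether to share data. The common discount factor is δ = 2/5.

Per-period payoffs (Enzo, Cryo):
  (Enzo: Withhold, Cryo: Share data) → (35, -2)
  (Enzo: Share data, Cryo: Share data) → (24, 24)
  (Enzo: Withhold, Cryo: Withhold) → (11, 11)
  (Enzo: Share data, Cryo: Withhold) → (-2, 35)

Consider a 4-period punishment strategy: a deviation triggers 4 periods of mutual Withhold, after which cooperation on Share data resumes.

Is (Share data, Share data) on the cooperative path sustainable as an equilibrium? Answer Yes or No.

IC: δ+…+δ^4 ≥ (35−24)/(24−11) = 11/13.
At δ = 2/5: partial sum = 0.6496 < 0.8462. Cooperation not sustainable.

No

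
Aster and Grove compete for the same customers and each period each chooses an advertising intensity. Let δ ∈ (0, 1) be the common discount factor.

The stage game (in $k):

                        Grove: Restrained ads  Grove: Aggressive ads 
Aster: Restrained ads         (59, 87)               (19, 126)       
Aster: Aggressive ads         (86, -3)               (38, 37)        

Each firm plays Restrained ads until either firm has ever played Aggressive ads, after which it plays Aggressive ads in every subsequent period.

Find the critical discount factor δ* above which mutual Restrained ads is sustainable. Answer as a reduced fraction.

9/16

For Aster: deviation gain 86−59 = 27, per-period punishment loss 59−38 = 21. IC gives δ ≥ 27/48 = 9/16.
For Grove: gain 39, loss 50 per period, so δ ≥ 39/89.
The tighter constraint is Aster's, so cooperation needs δ ≥ 9/16.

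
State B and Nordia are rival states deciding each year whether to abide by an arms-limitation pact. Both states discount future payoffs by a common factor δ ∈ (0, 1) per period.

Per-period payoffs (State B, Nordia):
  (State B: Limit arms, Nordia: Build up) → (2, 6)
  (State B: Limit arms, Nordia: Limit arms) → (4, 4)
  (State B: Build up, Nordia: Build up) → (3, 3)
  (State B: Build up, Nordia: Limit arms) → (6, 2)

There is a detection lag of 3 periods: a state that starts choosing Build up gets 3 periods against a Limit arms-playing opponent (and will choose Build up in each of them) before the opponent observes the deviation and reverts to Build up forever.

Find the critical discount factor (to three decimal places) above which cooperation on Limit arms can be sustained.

0.874

The best deviation is to choose Build up for all 3 undetected periods, earning 6 each, then 3 forever once detected.
Deviation value: 6(1−δ^3)/(1−δ) + 3δ^3/(1−δ); cooperation value: 4/(1−δ).
IC: 4 ≥ 6(1−δ^3) + 3δ^3 = 6 − 3δ^3.
So δ^3 ≥ 2/3, giving δ ≥ (2/3)^(1/3) ≈ 0.874.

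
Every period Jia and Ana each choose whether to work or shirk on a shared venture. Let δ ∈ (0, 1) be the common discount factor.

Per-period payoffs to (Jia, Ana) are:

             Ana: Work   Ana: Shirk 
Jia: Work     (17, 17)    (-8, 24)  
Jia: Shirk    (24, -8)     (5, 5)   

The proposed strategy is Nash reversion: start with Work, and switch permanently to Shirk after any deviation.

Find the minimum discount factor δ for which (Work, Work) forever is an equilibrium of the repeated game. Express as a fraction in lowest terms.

7/19

One-period gain from deviating is 24 − 17 = 7. The loss is 17 − 5 = 12 in every subsequent period, with present value 12·δ/(1−δ).
Deviation is unprofitable when 12·δ/(1−δ) ≥ 7, i.e. δ/(1−δ) ≥ 7/12.
Equivalently δ ≥ 7/(7+12) = 7/19.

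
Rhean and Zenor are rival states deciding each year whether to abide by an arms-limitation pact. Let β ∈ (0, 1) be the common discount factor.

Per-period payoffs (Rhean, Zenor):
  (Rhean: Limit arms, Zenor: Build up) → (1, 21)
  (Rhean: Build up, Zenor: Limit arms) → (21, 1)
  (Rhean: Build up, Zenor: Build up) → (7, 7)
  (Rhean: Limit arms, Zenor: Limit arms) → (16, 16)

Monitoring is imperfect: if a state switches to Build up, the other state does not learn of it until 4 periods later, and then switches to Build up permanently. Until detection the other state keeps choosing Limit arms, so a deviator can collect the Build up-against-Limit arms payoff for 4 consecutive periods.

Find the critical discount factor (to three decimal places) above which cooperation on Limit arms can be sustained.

A deviator earns 21 for 4 periods, then 7 forever; cooperating earns 16 forever. Multiplying the IC by (1−β):
16 ≥ 21(1−β^4) + 7β^4, so 14·β^4 ≥ 5 and β^4 ≥ 5/14.
β ≥ (5/14)^(1/4) ≈ 0.773.

0.773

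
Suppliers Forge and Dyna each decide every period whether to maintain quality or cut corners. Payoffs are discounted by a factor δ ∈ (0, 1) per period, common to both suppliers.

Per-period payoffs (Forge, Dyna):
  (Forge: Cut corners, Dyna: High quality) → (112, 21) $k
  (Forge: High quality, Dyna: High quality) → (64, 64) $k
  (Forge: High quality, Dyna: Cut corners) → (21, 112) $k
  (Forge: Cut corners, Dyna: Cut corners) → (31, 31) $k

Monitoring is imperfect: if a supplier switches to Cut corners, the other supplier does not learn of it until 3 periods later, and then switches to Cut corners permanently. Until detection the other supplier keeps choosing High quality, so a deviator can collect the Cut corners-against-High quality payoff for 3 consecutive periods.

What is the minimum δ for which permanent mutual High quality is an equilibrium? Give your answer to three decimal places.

0.840

A deviator earns 112 for 3 periods, then 31 forever; cooperating earns 64 forever. Multiplying the IC by (1−δ):
64 ≥ 112(1−δ^3) + 31δ^3, so 81·δ^3 ≥ 48 and δ^3 ≥ 16/27.
δ ≥ (16/27)^(1/3) ≈ 0.840.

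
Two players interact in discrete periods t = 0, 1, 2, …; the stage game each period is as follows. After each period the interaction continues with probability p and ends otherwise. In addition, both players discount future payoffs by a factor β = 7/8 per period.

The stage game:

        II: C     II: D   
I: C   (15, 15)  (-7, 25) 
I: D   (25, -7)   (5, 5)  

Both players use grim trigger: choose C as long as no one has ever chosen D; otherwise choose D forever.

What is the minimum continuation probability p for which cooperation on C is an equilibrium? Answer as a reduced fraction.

4/7

With continuation probability p and discount β, the effective per-period discount factor is βp.
Grim-trigger IC: βp ≥ (25−15)/(25−5) = 1/2.
So p ≥ (1/2)/(7/8) = 4/7.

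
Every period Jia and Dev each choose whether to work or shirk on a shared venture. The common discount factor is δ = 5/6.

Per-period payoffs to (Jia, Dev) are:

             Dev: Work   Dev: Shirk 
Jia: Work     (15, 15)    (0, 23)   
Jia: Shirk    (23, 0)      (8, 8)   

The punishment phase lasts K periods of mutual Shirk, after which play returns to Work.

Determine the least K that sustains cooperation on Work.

IC: δ(1−δ^K)/(1−δ) ≥ (23−15)/(15−8) = 8/7.
With δ = 5/6: need 1 − δ^K ≥ 8/7·(1−5/6)/(5/6), i.e. δ^K ≤ 0.7714.
Since (5/6)^1 = 0.8333 and (5/6)^2 = 0.6944, the smallest such K is 2.

2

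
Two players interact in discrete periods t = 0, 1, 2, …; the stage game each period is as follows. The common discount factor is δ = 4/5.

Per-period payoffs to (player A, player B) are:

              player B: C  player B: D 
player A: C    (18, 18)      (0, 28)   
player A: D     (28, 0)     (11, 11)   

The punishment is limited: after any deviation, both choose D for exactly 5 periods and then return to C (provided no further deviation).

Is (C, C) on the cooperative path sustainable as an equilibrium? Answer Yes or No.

Yes

IC: δ+…+δ^5 ≥ (28−18)/(18−11) = 10/7.
At δ = 4/5: partial sum = 2.6893 ≥ 1.4286. Cooperation sustainable.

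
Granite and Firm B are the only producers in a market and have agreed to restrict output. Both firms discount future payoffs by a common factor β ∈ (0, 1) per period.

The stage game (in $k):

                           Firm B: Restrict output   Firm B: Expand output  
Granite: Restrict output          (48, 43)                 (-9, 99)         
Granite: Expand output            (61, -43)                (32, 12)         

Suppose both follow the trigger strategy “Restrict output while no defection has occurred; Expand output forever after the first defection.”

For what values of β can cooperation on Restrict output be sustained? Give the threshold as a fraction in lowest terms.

56/87

Granite: cooperation gives 48 each period; deviation gives 61 once then 32 forever.
  48/(1−β) ≥ 61 + 32β/(1−β) ⇒ β ≥ 13/29.
Firm B: cooperation gives 43 each period; deviation gives 99 once then 12 forever.
  β ≥ 56/87.
Both must hold, so the binding constraint is Firm B's: β ≥ 56/87.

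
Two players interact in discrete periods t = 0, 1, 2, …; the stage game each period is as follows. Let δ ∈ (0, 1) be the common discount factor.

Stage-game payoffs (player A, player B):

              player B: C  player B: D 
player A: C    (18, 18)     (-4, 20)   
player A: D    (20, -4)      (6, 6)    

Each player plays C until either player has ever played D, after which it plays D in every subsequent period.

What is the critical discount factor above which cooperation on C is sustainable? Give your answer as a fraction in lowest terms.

1/7

Cooperation forever yields 18 each period: 18/(1−δ).
Deviating yields 20 once, then 6 forever: 20 + 6δ/(1−δ).
No profitable deviation requires 18/(1−δ) ≥ 20 + 6δ/(1−δ).
Multiplying by (1−δ): 18 ≥ 20(1−δ) + 6δ = 20 − 14δ.
So 14δ ≥ 2, i.e. δ ≥ 2/14 = 1/7.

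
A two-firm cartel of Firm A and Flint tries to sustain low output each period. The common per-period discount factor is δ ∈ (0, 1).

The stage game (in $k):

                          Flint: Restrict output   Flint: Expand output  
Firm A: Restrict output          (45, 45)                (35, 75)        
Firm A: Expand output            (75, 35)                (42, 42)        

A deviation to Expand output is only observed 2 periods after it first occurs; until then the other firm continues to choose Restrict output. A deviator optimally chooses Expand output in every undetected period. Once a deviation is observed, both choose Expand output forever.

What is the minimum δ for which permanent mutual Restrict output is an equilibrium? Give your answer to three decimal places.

0.953

Deviating for the 2 undetected periods gains 75−45 = 30 per period over cooperation, then loses 45−42 = 3 per period forever once punishment starts.
Gain: 30(1 + δ + … + δ^1); loss: 3·δ^2/(1−δ).
No profitable deviation ⇔ 30(1−δ^2) ≤ 3·δ^2, i.e. δ^2 ≥ 30/(30+3) = 10/11.
Hence δ ≥ (10/11)^(1/2) ≈ 0.953.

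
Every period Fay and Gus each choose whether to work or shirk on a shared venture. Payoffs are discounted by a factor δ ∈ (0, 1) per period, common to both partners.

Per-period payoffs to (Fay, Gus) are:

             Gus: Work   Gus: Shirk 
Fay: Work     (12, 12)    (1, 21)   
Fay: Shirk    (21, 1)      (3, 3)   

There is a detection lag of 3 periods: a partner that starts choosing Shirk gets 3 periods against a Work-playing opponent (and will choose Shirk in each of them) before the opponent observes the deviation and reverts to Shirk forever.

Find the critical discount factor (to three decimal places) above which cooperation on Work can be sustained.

0.794

Deviating for the 3 undetected periods gains 21−12 = 9 per period over cooperation, then loses 12−3 = 9 per period forever once punishment starts.
Gain: 9(1 + δ + … + δ^2); loss: 9·δ^3/(1−δ).
No profitable deviation ⇔ 9(1−δ^3) ≤ 9·δ^3, i.e. δ^3 ≥ 9/(9+9) = 1/2.
Hence δ ≥ (1/2)^(1/3) ≈ 0.794.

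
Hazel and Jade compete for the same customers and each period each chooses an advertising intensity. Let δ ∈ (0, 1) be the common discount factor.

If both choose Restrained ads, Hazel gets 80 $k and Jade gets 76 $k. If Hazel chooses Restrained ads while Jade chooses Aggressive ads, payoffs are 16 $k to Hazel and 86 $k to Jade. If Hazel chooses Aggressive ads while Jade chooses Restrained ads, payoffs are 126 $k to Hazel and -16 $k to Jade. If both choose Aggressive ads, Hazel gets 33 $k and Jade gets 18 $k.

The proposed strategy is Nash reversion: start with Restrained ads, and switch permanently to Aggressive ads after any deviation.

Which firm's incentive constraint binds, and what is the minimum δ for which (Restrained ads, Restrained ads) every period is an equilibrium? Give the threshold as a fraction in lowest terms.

Hazel; δ ≥ 46/93

Hazel: cooperation gives 80 each period; deviation gives 126 once then 33 forever.
  80/(1−δ) ≥ 126 + 33δ/(1−δ) ⇒ δ ≥ 46/93.
Jade: cooperation gives 76 each period; deviation gives 86 once then 18 forever.
  δ ≥ 10/68 = 5/34.
Both must hold, so the binding constraint is Hazel's: δ ≥ 46/93.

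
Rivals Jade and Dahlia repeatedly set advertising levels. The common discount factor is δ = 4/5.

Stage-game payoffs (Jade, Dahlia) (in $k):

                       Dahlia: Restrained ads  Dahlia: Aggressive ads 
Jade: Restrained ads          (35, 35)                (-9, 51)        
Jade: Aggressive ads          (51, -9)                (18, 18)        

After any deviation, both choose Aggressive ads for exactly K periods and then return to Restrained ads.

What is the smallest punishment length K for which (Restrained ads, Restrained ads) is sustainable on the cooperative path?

2

Need Σ_{k=1}^{K} δ^k ≥ (51−35)/(35−18) = 0.9412 at δ = 4/5.
At K = 1 the sum is 0.8000 < 0.9412; at K = 2 it is 1.4400 ≥ 0.9412.
So the minimum punishment length is K = 2.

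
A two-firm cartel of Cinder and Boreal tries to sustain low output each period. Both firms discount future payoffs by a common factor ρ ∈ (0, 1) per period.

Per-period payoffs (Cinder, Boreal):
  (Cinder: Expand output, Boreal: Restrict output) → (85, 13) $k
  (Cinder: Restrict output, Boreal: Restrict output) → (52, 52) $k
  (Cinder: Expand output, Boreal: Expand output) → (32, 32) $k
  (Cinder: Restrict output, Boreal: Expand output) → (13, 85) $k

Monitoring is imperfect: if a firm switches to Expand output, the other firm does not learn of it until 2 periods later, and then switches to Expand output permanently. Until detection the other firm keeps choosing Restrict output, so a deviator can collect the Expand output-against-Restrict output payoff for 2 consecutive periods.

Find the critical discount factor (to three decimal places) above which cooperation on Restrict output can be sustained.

A deviator earns 85 for 2 periods, then 32 forever; cooperating earns 52 forever. Multiplying the IC by (1−ρ):
52 ≥ 85(1−ρ^2) + 32ρ^2, so 53·ρ^2 ≥ 33 and ρ^2 ≥ 33/53.
ρ ≥ (33/53)^(1/2) ≈ 0.789.

0.789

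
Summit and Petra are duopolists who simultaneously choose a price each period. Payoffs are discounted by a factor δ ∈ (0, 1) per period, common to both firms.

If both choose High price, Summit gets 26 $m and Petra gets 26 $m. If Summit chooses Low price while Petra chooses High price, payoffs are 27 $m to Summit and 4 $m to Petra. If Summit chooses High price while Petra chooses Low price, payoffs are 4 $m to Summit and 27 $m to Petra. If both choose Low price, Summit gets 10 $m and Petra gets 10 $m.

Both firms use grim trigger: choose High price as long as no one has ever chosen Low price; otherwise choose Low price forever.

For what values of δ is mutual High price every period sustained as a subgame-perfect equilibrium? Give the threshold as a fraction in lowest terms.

Under grim trigger the critical discount factor is (T−C)/(T−P) with T = 27, C = 26, P = 10.
δ* = (27−26)/(27−10) = 1/17.

1/17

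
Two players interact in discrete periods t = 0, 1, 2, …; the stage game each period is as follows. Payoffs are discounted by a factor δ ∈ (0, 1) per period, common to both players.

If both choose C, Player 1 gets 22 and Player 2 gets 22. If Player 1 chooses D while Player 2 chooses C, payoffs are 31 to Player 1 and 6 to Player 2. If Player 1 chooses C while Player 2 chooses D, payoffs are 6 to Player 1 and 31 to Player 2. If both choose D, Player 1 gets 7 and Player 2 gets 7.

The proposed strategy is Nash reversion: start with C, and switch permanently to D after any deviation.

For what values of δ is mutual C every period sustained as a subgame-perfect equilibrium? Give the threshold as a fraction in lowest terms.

Cooperation forever yields 22 each period: 22/(1−δ).
Deviating yields 31 once, then 7 forever: 31 + 7δ/(1−δ).
No profitable deviation requires 22/(1−δ) ≥ 31 + 7δ/(1−δ).
Multiplying by (1−δ): 22 ≥ 31(1−δ) + 7δ = 31 − 24δ.
So 24δ ≥ 9, i.e. δ ≥ 9/24 = 3/8.

3/8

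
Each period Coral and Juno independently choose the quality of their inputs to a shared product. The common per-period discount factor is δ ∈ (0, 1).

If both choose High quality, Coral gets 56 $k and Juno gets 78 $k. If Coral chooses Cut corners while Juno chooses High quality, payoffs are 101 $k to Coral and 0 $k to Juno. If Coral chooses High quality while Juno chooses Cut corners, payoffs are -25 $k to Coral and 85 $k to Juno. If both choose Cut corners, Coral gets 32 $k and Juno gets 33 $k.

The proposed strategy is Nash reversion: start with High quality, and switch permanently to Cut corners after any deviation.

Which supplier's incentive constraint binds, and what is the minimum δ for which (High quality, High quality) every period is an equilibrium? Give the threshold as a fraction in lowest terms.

Coral; δ ≥ 15/23

For Coral: deviation gain 101−56 = 45, per-period punishment loss 56−32 = 24. IC gives δ ≥ 45/69 = 15/23.
For Juno: gain 7, loss 45 per period, so δ ≥ 7/52.
The tighter constraint is Coral's, so cooperation needs δ ≥ 15/23.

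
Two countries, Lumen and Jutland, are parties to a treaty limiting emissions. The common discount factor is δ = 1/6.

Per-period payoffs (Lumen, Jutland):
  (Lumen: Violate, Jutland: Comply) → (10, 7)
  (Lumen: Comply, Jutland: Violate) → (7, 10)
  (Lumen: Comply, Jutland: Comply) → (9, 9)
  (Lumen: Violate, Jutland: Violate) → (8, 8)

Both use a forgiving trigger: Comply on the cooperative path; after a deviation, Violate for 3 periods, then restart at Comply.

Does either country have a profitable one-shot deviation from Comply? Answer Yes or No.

A one-shot deviation gives 10 now, then 8 for 3 periods, then back to 9.
Gain from deviating: (10−9) today; loss: (9−8) in each of the next 3 periods.
No-deviation condition: (9−8)(δ+…+δ^3) ≥ 10−9, i.e. δ+…+δ^3 ≥ 1.
At δ = 1/6: δ+…+δ^3 = 0.1991 < 1.0000.
So cooperation is not sustainable.

Yes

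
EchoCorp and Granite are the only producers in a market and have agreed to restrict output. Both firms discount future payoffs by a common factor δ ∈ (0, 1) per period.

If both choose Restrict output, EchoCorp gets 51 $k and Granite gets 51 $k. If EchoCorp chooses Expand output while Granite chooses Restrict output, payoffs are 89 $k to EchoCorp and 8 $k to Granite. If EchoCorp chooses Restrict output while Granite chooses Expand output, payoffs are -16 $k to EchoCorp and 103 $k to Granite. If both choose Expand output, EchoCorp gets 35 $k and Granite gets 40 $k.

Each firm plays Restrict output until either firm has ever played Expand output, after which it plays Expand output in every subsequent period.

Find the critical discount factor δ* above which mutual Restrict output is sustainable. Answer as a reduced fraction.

52/63

EchoCorp: cooperation gives 51 each period; deviation gives 89 once then 35 forever.
  51/(1−δ) ≥ 89 + 35δ/(1−δ) ⇒ δ ≥ 38/54 = 19/27.
Granite: cooperation gives 51 each period; deviation gives 103 once then 40 forever.
  δ ≥ 52/63.
Both must hold, so the binding constraint is Granite's: δ ≥ 52/63.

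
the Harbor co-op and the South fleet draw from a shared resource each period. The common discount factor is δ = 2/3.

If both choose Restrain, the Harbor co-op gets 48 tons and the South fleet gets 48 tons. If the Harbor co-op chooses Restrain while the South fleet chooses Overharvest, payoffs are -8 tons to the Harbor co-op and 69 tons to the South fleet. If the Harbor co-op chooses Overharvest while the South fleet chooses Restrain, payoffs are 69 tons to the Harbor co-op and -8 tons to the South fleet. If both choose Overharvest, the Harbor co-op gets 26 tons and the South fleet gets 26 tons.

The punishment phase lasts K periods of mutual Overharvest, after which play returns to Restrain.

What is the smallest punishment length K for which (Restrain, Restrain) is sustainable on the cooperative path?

2

Need Σ_{k=1}^{K} δ^k ≥ (69−48)/(48−26) = 0.9545 at δ = 2/3.
At K = 1 the sum is 0.6667 < 0.9545; at K = 2 it is 1.1111 ≥ 0.9545.
So the minimum punishment length is K = 2.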